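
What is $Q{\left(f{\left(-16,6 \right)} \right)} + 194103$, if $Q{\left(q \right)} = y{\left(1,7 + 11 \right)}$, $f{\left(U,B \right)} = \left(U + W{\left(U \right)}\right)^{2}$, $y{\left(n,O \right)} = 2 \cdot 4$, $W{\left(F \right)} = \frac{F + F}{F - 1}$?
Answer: $194111$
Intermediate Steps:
$W{\left(F \right)} = \frac{2 F}{-1 + F}$
$y{\left(n,O \right)} = 8$
$f{\left(U,B \right)} = \left(U + \frac{2 U}{-1 + U}\right)^{2}$
$Q{\left(q \right)} = 8$
$Q{\left(f{\left(-16,6 \right)} \right)} + 194103 = 8 + 194103 = 194111$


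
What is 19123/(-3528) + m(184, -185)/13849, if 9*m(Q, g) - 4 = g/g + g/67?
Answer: -17743847809/3273571224 ≈ -5.4203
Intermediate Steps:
m(Q, g) = 5/9 + g/603 (m(Q, g) = 4/9 + (g/g + g/67)/9 = 4/9 + (1 + g*(1/67))/9 = 4/9 + (1 + g/67)/9 = 4/9 + (⅑ + g/603) = 5/9 + g/603)
19123/(-3528) + m(184, -185)/13849 = 19123/(-3528) + (5/9 + (1/603)*(-185))/13849 = 19123*(-1/3528) + (5/9 - 185/603)*(1/13849) = -19123/3528 + (50/201)*(1/13849) = -19123/3528 + 50/2783649 = -17743847809/3273571224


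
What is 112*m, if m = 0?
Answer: 0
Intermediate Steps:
112*m = 112*0 = 0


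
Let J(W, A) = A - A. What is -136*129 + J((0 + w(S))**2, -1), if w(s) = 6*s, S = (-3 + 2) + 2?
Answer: -17544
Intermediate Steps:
S = 1 (S = -1 + 2 = 1)
J(W, A) = 0
-136*129 + J((0 + w(S))**2, -1) = -136*129 + 0 = -17544 + 0 = -17544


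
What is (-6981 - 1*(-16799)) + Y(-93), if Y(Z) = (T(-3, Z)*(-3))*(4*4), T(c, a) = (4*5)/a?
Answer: 304678/31 ≈ 9828.3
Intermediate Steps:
T(c, a) = 20/a
Y(Z) = -960/Z (Y(Z) = ((20/Z)*(-3))*(4*4) = -60/Z*16 = -960/Z)
(-6981 - 1*(-16799)) + Y(-93) = (-6981 - 1*(-16799)) - 960/(-93) = (-6981 + 16799) - 960*(-1/93) = 9818 + 320/31 = 304678/31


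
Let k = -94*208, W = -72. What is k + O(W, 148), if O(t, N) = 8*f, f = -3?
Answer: -19576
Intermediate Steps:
O(t, N) = -24 (O(t, N) = 8*(-3) = -24)
k = -19552
k + O(W, 148) = -19552 - 24 = -19576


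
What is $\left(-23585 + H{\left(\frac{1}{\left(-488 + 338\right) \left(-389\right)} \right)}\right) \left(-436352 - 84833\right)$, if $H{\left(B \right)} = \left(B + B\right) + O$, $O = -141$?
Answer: $\frac{72153481929613}{5835} \approx 1.2366 \cdot 10^{10}$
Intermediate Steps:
$H{\left(B \right)} = -141 + 2 B$ ($H{\left(B \right)} = \left(B + B\right) - 141 = 2 B - 141 = -141 + 2 B$)
$\left(-23585 + H{\left(\frac{1}{\left(-488 + 338\right) \left(-389\right)} \right)}\right) \left(-436352 - 84833\right) = \left(-23585 - \left(141 - 2 \frac{1}{\left(-488 + 338\right) \left(-389\right)}\right)\right) \left(-436352 - 84833\right) = \left(-23585 - \left(141 - 2 \frac{1}{-150} \left(- \frac{1}{389}\right)\right)\right) \left(-521185\right) = \left(-23585 - \left(141 - 2 \left(\left(- \frac{1}{150}\right) \left(- \frac{1}{389}\right)\right)\right)\right) \left(-521185\right) = \left(-23585 + \left(-141 + 2 \cdot \frac{1}{58350}\right)\right) \left(-521185\right) = \left(-23585 + \left(-141 + \frac{1}{29175}\right)\right) \left(-521185\right) = \left(-23585 - \frac{4113674}{29175}\right) \left(-521185\right) = \left(- \frac{692206049}{29175}\right) \left(-521185\right) = \frac{72153481929613}{5835}$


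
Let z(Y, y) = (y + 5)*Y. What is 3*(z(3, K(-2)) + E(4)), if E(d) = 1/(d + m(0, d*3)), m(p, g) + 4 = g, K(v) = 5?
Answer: 361/4 ≈ 90.250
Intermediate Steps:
m(p, g) = -4 + g
z(Y, y) = Y*(5 + y) (z(Y, y) = (5 + y)*Y = Y*(5 + y))
E(d) = 1/(-4 + 4*d) (E(d) = 1/(d + (-4 + d*3)) = 1/(d + (-4 + 3*d)) = 1/(-4 + 4*d))
3*(z(3, K(-2)) + E(4)) = 3*(3*(5 + 5) + 1/(4*(-1 + 4))) = 3*(3*10 + (¼)/3) = 3*(30 + (¼)*(⅓)) = 3*(30 + 1/12) = 3*(361/12) = 361/4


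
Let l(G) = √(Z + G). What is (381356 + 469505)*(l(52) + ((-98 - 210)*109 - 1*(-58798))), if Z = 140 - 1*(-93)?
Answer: 21463819586 + 850861*√285 ≈ 2.1478e+10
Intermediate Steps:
Z = 233 (Z = 140 + 93 = 233)
l(G) = √(233 + G)
(381356 + 469505)*(l(52) + ((-98 - 210)*109 - 1*(-58798))) = (381356 + 469505)*(√(233 + 52) + ((-98 - 210)*109 - 1*(-58798))) = 850861*(√285 + (-308*109 + 58798)) = 850861*(√285 + (-33572 + 58798)) = 850861*(√285 + 25226) = 850861*(25226 + √285) = 21463819586 + 850861*√285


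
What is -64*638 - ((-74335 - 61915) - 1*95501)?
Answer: 190919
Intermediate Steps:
-64*638 - ((-74335 - 61915) - 1*95501) = -40832 - (-136250 - 95501) = -40832 - 1*(-231751) = -40832 + 231751 = 190919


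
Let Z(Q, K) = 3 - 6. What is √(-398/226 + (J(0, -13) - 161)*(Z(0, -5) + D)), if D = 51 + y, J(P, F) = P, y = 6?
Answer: I*√111036173/113 ≈ 93.251*I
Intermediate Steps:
Z(Q, K) = -3
D = 57 (D = 51 + 6 = 57)
√(-398/226 + (J(0, -13) - 161)*(Z(0, -5) + D)) = √(-398/226 + (0 - 161)*(-3 + 57)) = √(-398*1/226 - 161*54) = √(-199/113 - 8694) = √(-982621/113) = I*√111036173/113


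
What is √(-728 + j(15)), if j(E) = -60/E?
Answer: 2*I*√183 ≈ 27.056*I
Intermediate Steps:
√(-728 + j(15)) = √(-728 - 60/15) = √(-728 - 60*1/15) = √(-728 - 4) = √(-732) = 2*I*√183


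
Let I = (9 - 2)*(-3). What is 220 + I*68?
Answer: -1208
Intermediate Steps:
I = -21 (I = 7*(-3) = -21)
220 + I*68 = 220 - 21*68 = 220 - 1428 = -1208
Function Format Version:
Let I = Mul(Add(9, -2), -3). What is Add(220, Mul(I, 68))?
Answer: -1208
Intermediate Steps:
I = -21 (I = Mul(7, -3) = -21)
Add(220, Mul(I, 68)) = Add(220, Mul(-21, 68)) = Add(220, -1428) = -1208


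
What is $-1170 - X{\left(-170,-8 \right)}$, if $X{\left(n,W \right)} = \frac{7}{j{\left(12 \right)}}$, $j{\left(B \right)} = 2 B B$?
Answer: $- \frac{336967}{288} \approx -1170.0$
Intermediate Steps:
$j{\left(B \right)} = 2 B^{2}$
$X{\left(n,W \right)} = \frac{7}{288}$ ($X{\left(n,W \right)} = \frac{7}{2 \cdot 12^{2}} = \frac{7}{2 \cdot 144} = \frac{7}{288}$)
$-1170 - X{\left(-170,-8 \right)} = -1170 - \frac{7}{288} = - \frac{336967}{288}$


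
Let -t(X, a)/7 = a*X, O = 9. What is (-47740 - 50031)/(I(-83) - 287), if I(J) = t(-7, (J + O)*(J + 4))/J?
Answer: 8114993/310275 ≈ 26.154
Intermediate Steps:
t(X, a) = -7*X*a (t(X, a) = -7*a*X = -7*X*a)
I(J) = 49*(4 + J)*(9 + J)/J (I(J) = (-7*(-7)*(J + 9)*(J + 4))/J = (-7*(-7)*(9 + J)*(4 + J))/J = (-7*(-7)*(4 + J)*(9 + J))/J = (49*(4 + J)*(9 + J))/J = 49*(4 + J)*(9 + J)/J)
(-47740 - 50031)/(I(-83) - 287) = (-47740 - 50031)/((637 + 49*(-83) + 1764/(-83)) - 287) = -97771/((637 - 4067 + 1764*(-1/83)) - 287) = -97771/((637 - 4067 - 1764/83) - 287) = -97771/(-286454/83 - 287) = -97771/(-310275/83) = -97771*(-83/310275) = 8114993/310275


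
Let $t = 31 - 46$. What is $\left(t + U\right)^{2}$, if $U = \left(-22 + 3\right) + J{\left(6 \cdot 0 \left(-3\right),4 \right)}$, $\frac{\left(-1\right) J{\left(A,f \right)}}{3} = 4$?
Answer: $2116$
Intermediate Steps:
$J{\left(A,f \right)} = -12$ ($J{\left(A,f \right)} = \left(-3\right) 4 = -12$)
$t = -15$
$U = -31$ ($U = \left(-22 + 3\right) - 12 = -19 - 12 = -31$)
$\left(t + U\right)^{2} = \left(-15 - 31\right)^{2} = \left(-46\right)^{2} = 2116$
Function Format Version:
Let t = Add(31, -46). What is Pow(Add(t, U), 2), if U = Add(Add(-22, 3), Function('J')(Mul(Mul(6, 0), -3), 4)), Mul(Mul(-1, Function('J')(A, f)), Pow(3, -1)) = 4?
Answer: 2116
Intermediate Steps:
Function('J')(A, f) = -12 (Function('J')(A, f) = Mul(-3, 4) = -12)
t = -15
U = -31 (U = Add(Add(-22, 3), -12) = Add(-19, -12) = -31)
Pow(Add(t, U), 2) = Pow(Add(-15, -31), 2) = Pow(-46, 2) = 2116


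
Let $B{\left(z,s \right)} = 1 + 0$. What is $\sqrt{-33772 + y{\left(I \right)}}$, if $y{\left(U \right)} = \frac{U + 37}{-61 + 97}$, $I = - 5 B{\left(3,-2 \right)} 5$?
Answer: $\frac{i \sqrt{303945}}{3} \approx 183.77 i$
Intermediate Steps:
$B{\left(z,s \right)} = 1$
$I = -25$ ($I = \left(-5\right) 1 \cdot 5 = \left(-5\right) 5 = -25$)
$y{\left(U \right)} = \frac{37}{36} + \frac{U}{36}$ ($y{\left(U \right)} = \frac{37 + U}{36} = \left(37 + U\right) \frac{1}{36} = \frac{37}{36} + \frac{U}{36}$)
$\sqrt{-33772 + y{\left(I \right)}} = \sqrt{-33772 + \left(\frac{37}{36} + \frac{1}{36} \left(-25\right)\right)} = \sqrt{-33772 + \left(\frac{37}{36} - \frac{25}{36}\right)} = \sqrt{-33772 + \frac{1}{3}} = \sqrt{- \frac{101315}{3}} = \frac{i \sqrt{303945}}{3}$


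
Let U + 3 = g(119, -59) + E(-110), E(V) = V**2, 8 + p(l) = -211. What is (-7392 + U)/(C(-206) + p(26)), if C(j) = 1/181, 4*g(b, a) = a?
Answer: -3395741/158552 ≈ -21.417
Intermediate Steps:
p(l) = -219 (p(l) = -8 - 211 = -219)
g(b, a) = a/4
U = 48329/4 (U = -3 + ((1/4)*(-59) + (-110)**2) = -3 + (-59/4 + 12100) = -3 + 48341/4 = 48329/4 ≈ 12082.)
C(j) = 1/181
(-7392 + U)/(C(-206) + p(26)) = (-7392 + 48329/4)/(1/181 - 219) = 18761/(4*(-39638/181)) = (18761/4)*(-181/39638) = -3395741/158552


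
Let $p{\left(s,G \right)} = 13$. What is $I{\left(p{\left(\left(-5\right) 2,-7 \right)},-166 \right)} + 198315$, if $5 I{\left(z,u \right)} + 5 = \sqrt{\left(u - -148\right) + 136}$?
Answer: $198314 + \frac{\sqrt{118}}{5} \approx 1.9832 \cdot 10^{5}$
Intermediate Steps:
$I{\left(z,u \right)} = -1 + \frac{\sqrt{284 + u}}{5}$ ($I{\left(z,u \right)} = -1 + \frac{\sqrt{\left(u - -148\right) + 136}}{5} = -1 + \frac{\sqrt{\left(u + 148\right) + 136}}{5} = -1 + \frac{\sqrt{\left(148 + u\right) + 136}}{5} = -1 + \frac{\sqrt{284 + u}}{5}$)
$I{\left(p{\left(\left(-5\right) 2,-7 \right)},-166 \right)} + 198315 = \left(-1 + \frac{\sqrt{284 - 166}}{5}\right) + 198315 = \left(-1 + \frac{\sqrt{118}}{5}\right) + 198315 = 198314 + \frac{\sqrt{118}}{5}$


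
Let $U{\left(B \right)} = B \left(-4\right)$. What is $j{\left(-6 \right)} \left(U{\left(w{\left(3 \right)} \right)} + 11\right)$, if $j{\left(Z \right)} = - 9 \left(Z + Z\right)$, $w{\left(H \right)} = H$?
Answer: $-108$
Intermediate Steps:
$U{\left(B \right)} = - 4 B$
$j{\left(Z \right)} = - 18 Z$ ($j{\left(Z \right)} = - 9 \cdot 2 Z = - 18 Z$)
$j{\left(-6 \right)} \left(U{\left(w{\left(3 \right)} \right)} + 11\right) = \left(-18\right) \left(-6\right) \left(\left(-4\right) 3 + 11\right) = 108 \left(-12 + 11\right) = 108 \left(-1\right) = -108$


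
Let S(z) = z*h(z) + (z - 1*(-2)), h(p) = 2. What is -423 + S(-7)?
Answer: -442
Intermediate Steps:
S(z) = 2 + 3*z (S(z) = z*2 + (z - 1*(-2)) = 2*z + (z + 2) = 2*z + (2 + z) = 2 + 3*z)
-423 + S(-7) = -423 + (2 + 3*(-7)) = -423 + (2 - 21) = -423 - 19 = -442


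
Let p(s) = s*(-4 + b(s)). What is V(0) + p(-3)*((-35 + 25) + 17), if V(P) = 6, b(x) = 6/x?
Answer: 132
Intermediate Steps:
p(s) = s*(-4 + 6/s)
V(0) + p(-3)*((-35 + 25) + 17) = 6 + (6 - 4*(-3))*((-35 + 25) + 17) = 6 + (6 + 12)*(-10 + 17) = 6 + 18*7 = 6 + 126 = 132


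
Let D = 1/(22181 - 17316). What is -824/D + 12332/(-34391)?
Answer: -137865277492/34391 ≈ -4.0088e+6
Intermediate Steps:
D = 1/4865 ≈ 0.00020555
-824/D + 12332/(-34391) = -824/1/4865 + 12332/(-34391) = -824*4865 + 12332*(-1/34391) = -4008760 - 12332/34391 = -137865277492/34391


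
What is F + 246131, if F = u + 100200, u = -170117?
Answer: 176214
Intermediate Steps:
F = -69917 (F = -170117 + 100200 = -69917)
F + 246131 = -69917 + 246131 = 176214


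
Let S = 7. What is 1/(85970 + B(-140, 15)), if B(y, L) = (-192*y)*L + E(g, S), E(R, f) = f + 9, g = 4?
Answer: 1/489186 ≈ 2.0442e-6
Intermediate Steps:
E(R, f) = 9 + f
B(y, L) = 16 - 192*L*y (B(y, L) = (-192*y)*L + (9 + 7) = -192*L*y + 16 = 16 - 192*L*y)
1/(85970 + B(-140, 15)) = 1/(85970 + (16 - 192*15*(-140))) = 1/(85970 + (16 + 403200)) = 1/(85970 + 403216) = 1/489186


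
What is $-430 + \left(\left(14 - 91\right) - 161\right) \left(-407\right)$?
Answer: $96436$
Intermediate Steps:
$-430 + \left(\left(14 - 91\right) - 161\right) \left(-407\right) = -430 + \left(-77 - 161\right) \left(-407\right) = -430 - -96866 = -430 + 96866 = 96436$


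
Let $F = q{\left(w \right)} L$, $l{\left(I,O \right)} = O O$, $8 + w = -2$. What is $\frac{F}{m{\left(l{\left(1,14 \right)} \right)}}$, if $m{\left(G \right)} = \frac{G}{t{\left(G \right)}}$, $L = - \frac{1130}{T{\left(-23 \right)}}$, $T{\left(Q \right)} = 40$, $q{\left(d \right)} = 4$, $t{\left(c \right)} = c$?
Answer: $-113$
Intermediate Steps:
$w = -10$ ($w = -8 - 2 = -10$)
$l{\left(I,O \right)} = O^{2}$
$L = - \frac{113}{4}$ ($L = - \frac{1130}{40} = \left(-1130\right) \frac{1}{40} = - \frac{113}{4} \approx -28.25$)
$F = -113$ ($F = 4 \left(- \frac{113}{4}\right) = -113$)
$m{\left(G \right)} = 1$ ($m{\left(G \right)} = \frac{G}{G} = 1$)
$\frac{F}{m{\left(l{\left(1,14 \right)} \right)}} = - \frac{113}{1} = \left(-113\right) 1 = -113$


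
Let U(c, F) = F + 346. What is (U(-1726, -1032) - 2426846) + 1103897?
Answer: -1323635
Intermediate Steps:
U(c, F) = 346 + F
(U(-1726, -1032) - 2426846) + 1103897 = ((346 - 1032) - 2426846) + 1103897 = (-686 - 2426846) + 1103897 = -2427532 + 1103897 = -1323635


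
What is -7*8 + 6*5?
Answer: -26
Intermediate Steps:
-7*8 + 6*5 = -56 + 30 = -26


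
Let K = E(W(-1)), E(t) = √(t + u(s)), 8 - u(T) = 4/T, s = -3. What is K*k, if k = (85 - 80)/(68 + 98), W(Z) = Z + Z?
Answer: 5*√66/498 ≈ 0.081567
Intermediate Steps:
W(Z) = 2*Z
k = 5/166 ≈ 0.030120
u(T) = 8 - 4/T
E(t) = √(28/3 + t) (E(t) = √(t + (8 - 4/(-3))) = √(t + (8 - 4*(-⅓))) = √(t + (8 + 4/3)) = √(t + 28/3) = √(28/3 + t))
K = √66/3 (K = √(84 + 9*(2*(-1)))/3 = √(84 + 9*(-2))/3 = √(84 - 18)/3 = √66/3 ≈ 2.7080)
K*k = (√66/3)*(5/166) = 5*√66/498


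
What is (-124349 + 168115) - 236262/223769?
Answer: 753325984/17213 ≈ 43765.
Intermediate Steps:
(-124349 + 168115) - 236262/223769 = 43766 - 236262*1/223769 = 43766 - 18174/17213 = 753325984/17213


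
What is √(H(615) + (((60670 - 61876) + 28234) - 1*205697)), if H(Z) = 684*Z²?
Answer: √258527231 ≈ 16079.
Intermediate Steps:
√(H(615) + (((60670 - 61876) + 28234) - 1*205697)) = √(684*615² + (((60670 - 61876) + 28234) - 1*205697)) = √(684*378225 + ((-1206 + 28234) - 205697)) = √(258705900 + (27028 - 205697)) = √(258705900 - 178669) = √258527231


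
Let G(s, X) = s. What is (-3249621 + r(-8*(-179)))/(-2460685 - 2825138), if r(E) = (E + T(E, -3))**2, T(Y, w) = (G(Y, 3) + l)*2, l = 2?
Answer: -15240379/5285823 ≈ -2.8833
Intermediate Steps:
T(Y, w) = 4 + 2*Y (T(Y, w) = (Y + 2)*2 = (2 + Y)*2 = 4 + 2*Y)
r(E) = (4 + 3*E)**2 (r(E) = (E + (4 + 2*E))**2 = (4 + 3*E)**2)
(-3249621 + r(-8*(-179)))/(-2460685 - 2825138) = (-3249621 + (4 + 3*(-8*(-179)))**2)/(-2460685 - 2825138) = (-3249621 + (4 + 3*1432)**2)/(-5285823) = (-3249621 + (4 + 4296)**2)*(-1/5285823) = (-3249621 + 4300**2)*(-1/5285823) = (-3249621 + 18490000)*(-1/5285823) = 15240379*(-1/5285823) = -15240379/5285823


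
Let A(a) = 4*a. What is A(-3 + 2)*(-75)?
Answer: 300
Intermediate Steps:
A(-3 + 2)*(-75) = (4*(-3 + 2))*(-75) = (4*(-1))*(-75) = -4*(-75) = 300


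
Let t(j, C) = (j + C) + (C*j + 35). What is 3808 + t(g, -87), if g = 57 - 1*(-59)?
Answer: -6220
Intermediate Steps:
g = 116 (g = 57 + 59 = 116)
t(j, C) = 35 + C + j + C*j (t(j, C) = (C + j) + (35 + C*j) = 35 + C + j + C*j)
3808 + t(g, -87) = 3808 + (35 - 87 + 116 - 87*116) = 3808 + (35 - 87 + 116 - 10092) = 3808 - 10028 = -6220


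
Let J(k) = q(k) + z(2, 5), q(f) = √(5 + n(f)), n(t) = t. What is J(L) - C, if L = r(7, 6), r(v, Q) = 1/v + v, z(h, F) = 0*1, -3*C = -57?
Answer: -19 + √595/7 ≈ -15.515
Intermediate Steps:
C = 19 (C = -⅓*(-57) = 19)
z(h, F) = 0
r(v, Q) = v + 1/v
q(f) = √(5 + f)
L = 50/7 (L = 7 + 1/7 = 7 + ⅐ = 50/7 ≈ 7.1429)
J(k) = √(5 + k) (J(k) = √(5 + k) + 0 = √(5 + k))
J(L) - C = √(5 + 50/7) - 1*19 = √(85/7) - 19 = √595/7 - 19 = -19 + √595/7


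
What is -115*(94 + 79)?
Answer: -19895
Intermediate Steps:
-115*(94 + 79) = -115*173 = -19895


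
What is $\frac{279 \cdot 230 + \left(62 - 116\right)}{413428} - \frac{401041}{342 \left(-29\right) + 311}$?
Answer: $\frac{41604385240}{992950699} \approx 41.9$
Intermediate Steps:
$\frac{279 \cdot 230 + \left(62 - 116\right)}{413428} - \frac{401041}{342 \left(-29\right) + 311} = \left(64170 + \left(62 - 116\right)\right) \frac{1}{413428} - \frac{401041}{-9918 + 311} = \left(64170 - 54\right) \frac{1}{413428} - \frac{401041}{-9607} = 64116 \cdot \frac{1}{413428} - - \frac{401041}{9607} = \frac{16029}{103357} + \frac{401041}{9607} = \frac{41604385240}{992950699}$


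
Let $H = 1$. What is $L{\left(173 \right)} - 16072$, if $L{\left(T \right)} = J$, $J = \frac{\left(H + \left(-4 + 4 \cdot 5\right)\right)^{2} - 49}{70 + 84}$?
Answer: $- \frac{1237424}{77} \approx -16070.0$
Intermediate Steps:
$J = \frac{120}{77}$ ($J = \frac{\left(1 + \left(-4 + 4 \cdot 5\right)\right)^{2} - 49}{70 + 84} = \frac{\left(1 + \left(-4 + 20\right)\right)^{2} - 49}{154} = \left(\left(1 + 16\right)^{2} - 49\right) \frac{1}{154} = \left(17^{2} - 49\right) \frac{1}{154} = \left(289 - 49\right) \frac{1}{154} = 240 \cdot \frac{1}{154} = \frac{120}{77} \approx 1.5584$)
$L{\left(T \right)} = \frac{120}{77}$
$L{\left(173 \right)} - 16072 = \frac{120}{77} - 16072 = - \frac{1237424}{77}$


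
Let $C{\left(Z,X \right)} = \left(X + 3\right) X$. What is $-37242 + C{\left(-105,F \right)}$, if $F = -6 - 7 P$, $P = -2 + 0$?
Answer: $-37154$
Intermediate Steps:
$P = -2$
$F = 8$ ($F = -6 - -14 = -6 + 14 = 8$)
$C{\left(Z,X \right)} = X \left(3 + X\right)$ ($C{\left(Z,X \right)} = \left(3 + X\right) X = X \left(3 + X\right)$)
$-37242 + C{\left(-105,F \right)} = -37242 + 8 \left(3 + 8\right) = -37242 + 8 \cdot 11 = -37242 + 88 = -37154$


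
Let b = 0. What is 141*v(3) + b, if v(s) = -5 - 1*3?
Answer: -1128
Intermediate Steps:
v(s) = -8 (v(s) = -5 - 3 = -8)
141*v(3) + b = 141*(-8) + 0 = -1128 + 0 = -1128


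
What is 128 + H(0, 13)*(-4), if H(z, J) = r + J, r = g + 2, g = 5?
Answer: 48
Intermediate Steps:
r = 7 (r = 5 + 2 = 7)
H(z, J) = 7 + J
128 + H(0, 13)*(-4) = 128 + (7 + 13)*(-4) = 128 + 20*(-4) = 128 - 80 = 48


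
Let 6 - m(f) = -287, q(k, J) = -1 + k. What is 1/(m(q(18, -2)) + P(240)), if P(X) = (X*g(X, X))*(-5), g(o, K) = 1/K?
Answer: 1/288 ≈ 0.0034722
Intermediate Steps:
m(f) = 293 (m(f) = 6 - 1*(-287) = 6 + 287 = 293)
P(X) = -5 (P(X) = (X/X)*(-5) = 1*(-5) = -5)
1/(m(q(18, -2)) + P(240)) = 1/(293 - 5) = 1/288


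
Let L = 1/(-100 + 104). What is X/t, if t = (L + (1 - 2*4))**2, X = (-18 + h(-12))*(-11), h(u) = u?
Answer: 1760/243 ≈ 7.2428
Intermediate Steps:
L = 1/4 ≈ 0.25000
X = 330 (X = (-18 - 12)*(-11) = -30*(-11) = 330)
t = 729/16 (t = (1/4 + (1 - 2*4))**2 = (1/4 + (1 - 8))**2 = (1/4 - 7)**2 = (-27/4)**2 = 729/16 ≈ 45.563)
X/t = 330/(729/16) = 330*(16/729) = 1760/243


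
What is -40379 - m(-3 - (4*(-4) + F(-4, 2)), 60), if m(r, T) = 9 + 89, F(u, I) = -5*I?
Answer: -40477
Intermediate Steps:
m(r, T) = 98
-40379 - m(-3 - (4*(-4) + F(-4, 2)), 60) = -40379 - 1*98 = -40379 - 98 = -40477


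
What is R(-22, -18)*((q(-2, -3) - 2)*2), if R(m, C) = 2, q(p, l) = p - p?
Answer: -8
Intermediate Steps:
q(p, l) = 0
R(-22, -18)*((q(-2, -3) - 2)*2) = 2*((0 - 2)*2) = 2*(-2*2) = 2*(-4) = -8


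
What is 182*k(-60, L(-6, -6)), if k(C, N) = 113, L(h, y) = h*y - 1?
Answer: 20566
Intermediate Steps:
L(h, y) = -1 + h*y
182*k(-60, L(-6, -6)) = 182*113 = 20566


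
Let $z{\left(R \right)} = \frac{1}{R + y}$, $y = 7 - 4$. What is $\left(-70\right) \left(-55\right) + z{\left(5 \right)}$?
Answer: $\frac{30801}{8} \approx 3850.1$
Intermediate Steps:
$y = 3$
$z{\left(R \right)} = \frac{1}{3 + R}$ ($z{\left(R \right)} = \frac{1}{R + 3} = \frac{1}{3 + R}$)
$\left(-70\right) \left(-55\right) + z{\left(5 \right)} = \left(-70\right) \left(-55\right) + \frac{1}{3 + 5} = 3850 + \frac{1}{8} = \frac{30801}{8}$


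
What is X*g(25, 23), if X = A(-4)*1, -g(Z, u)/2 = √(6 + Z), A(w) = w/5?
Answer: 8*√31/5 ≈ 8.9084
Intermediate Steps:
A(w) = w/5 (A(w) = w*(⅕) = w/5)
g(Z, u) = -2*√(6 + Z)
X = -⅘ (X = ((⅕)*(-4))*1 = -⅘*1 = -⅘ ≈ -0.80000)
X*g(25, 23) = -(-8)*√(6 + 25)/5 = -(-8)*√31/5 = 8*√31/5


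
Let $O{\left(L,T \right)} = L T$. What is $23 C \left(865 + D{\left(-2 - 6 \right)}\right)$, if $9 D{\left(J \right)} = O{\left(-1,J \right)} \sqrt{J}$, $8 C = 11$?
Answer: $\frac{218845}{8} + \frac{506 i \sqrt{2}}{9} \approx 27356.0 + 79.51 i$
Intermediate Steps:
$C = \frac{11}{8}$ ($C = \frac{1}{8} \cdot 11 = \frac{11}{8} \approx 1.375$)
$D{\left(J \right)} = - \frac{J^{\frac{3}{2}}}{9}$ ($D{\left(J \right)} = \frac{- J \sqrt{J}}{9} = \frac{\left(-1\right) J^{\frac{3}{2}}}{9} = - \frac{J^{\frac{3}{2}}}{9}$)
$23 C \left(865 + D{\left(-2 - 6 \right)}\right) = 23 \cdot \frac{11}{8} \left(865 - \frac{\left(-2 - 6\right)^{\frac{3}{2}}}{9}\right) = \frac{253 \left(865 - \frac{\left(-2 - 6\right)^{\frac{3}{2}}}{9}\right)}{8} = \frac{253 \left(865 - \frac{\left(-8\right)^{\frac{3}{2}}}{9}\right)}{8} = \frac{253 \left(865 - \frac{\left(-16\right) i \sqrt{2}}{9}\right)}{8} = \frac{253 \left(865 + \frac{16 i \sqrt{2}}{9}\right)}{8} = \frac{218845}{8} + \frac{506 i \sqrt{2}}{9}$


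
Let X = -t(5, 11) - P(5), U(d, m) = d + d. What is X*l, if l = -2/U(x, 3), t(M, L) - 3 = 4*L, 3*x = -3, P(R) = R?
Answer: -52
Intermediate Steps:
x = -1 (x = (⅓)*(-3) = -1)
t(M, L) = 3 + 4*L
U(d, m) = 2*d
l = 1 (l = -2/(2*(-1)) = -2/(-2) = -2*(-½) = 1)
X = -52 (X = -(3 + 4*11) - 1*5 = -(3 + 44) - 5 = -1*47 - 5 = -47 - 5 = -52)
X*l = -52*1 = -52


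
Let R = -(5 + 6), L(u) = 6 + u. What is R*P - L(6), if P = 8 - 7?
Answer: -23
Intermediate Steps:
P = 1
R = -11 (R = -1*11 = -11)
R*P - L(6) = -11*1 - (6 + 6) = -11 - 1*12 = -11 - 12 = -23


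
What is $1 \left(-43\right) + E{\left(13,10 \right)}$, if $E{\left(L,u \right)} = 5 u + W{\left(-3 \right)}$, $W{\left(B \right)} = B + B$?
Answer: $1$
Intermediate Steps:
$W{\left(B \right)} = 2 B$
$E{\left(L,u \right)} = -6 + 5 u$ ($E{\left(L,u \right)} = 5 u + 2 \left(-3\right) = 5 u - 6 = -6 + 5 u$)
$1 \left(-43\right) + E{\left(13,10 \right)} = 1 \left(-43\right) + \left(-6 + 5 \cdot 10\right) = -43 + \left(-6 + 50\right) = -43 + 44 = 1$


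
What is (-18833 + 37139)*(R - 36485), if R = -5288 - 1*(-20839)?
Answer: -383217804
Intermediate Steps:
R = 15551 (R = -5288 + 20839 = 15551)
(-18833 + 37139)*(R - 36485) = (-18833 + 37139)*(15551 - 36485) = 18306*(-20934) = -383217804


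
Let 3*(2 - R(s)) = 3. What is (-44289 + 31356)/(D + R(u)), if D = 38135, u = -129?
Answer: -4311/12712 ≈ -0.33913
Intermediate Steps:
R(s) = 1 (R(s) = 2 - ⅓*3 = 2 - 1 = 1)
(-44289 + 31356)/(D + R(u)) = (-44289 + 31356)/(38135 + 1) = -12933/38136 = -12933*1/38136 = -4311/12712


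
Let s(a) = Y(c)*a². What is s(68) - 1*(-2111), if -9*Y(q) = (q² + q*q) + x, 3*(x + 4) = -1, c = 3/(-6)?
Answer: 110173/27 ≈ 4080.5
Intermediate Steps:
c = -½ (c = 3*(-⅙) = -½ ≈ -0.50000)
x = -13/3 (x = -4 + (⅓)*(-1) = -4 - ⅓ = -13/3 ≈ -4.3333)
Y(q) = 13/27 - 2*q²/9 (Y(q) = -((q² + q*q) - 13/3)/9 = -((q² + q²) - 13/3)/9 = -(2*q² - 13/3)/9 = -(-13/3 + 2*q²)/9 = 13/27 - 2*q²/9)
s(a) = 23*a²/54 (s(a) = (13/27 - 2*(-½)²/9)*a² = (13/27 - 2/9*¼)*a² = (13/27 - 1/18)*a² = 23*a²/54)
s(68) - 1*(-2111) = (23/54)*68² - 1*(-2111) = (23/54)*4624 + 2111 = 53176/27 + 2111 = 110173/27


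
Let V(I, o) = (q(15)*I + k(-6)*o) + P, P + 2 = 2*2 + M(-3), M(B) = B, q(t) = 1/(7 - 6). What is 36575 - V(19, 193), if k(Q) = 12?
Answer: 34241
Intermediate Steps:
q(t) = 1 (q(t) = 1/1 = 1)
P = -1 (P = -2 + (2*2 - 3) = -2 + (4 - 3) = -2 + 1 = -1)
V(I, o) = -1 + I + 12*o (V(I, o) = (1*I + 12*o) - 1 = (I + 12*o) - 1 = -1 + I + 12*o)
36575 - V(19, 193) = 36575 - (-1 + 19 + 12*193) = 36575 - (-1 + 19 + 2316) = 36575 - 1*2334 = 36575 - 2334 = 34241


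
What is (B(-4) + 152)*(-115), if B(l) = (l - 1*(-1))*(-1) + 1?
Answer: -17940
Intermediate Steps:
B(l) = -l (B(l) = (l + 1)*(-1) + 1 = (1 + l)*(-1) + 1 = (-1 - l) + 1 = -l)
(B(-4) + 152)*(-115) = (-1*(-4) + 152)*(-115) = (4 + 152)*(-115) = 156*(-115) = -17940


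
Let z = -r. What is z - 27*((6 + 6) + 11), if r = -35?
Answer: -586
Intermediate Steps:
z = 35 (z = -1*(-35) = 35)
z - 27*((6 + 6) + 11) = 35 - 27*((6 + 6) + 11) = 35 - 27*(12 + 11) = 35 - 27*23 = 35 - 621 = -586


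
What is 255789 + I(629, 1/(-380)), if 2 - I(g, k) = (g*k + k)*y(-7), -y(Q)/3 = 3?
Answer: 9719491/38 ≈ 2.5578e+5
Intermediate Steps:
y(Q) = -9 (y(Q) = -3*3 = -9)
I(g, k) = 2 + 9*k + 9*g*k (I(g, k) = 2 - (g*k + k)*(-9) = 2 - (k + g*k)*(-9) = 2 - (-9*k - 9*g*k) = 2 + (9*k + 9*g*k) = 2 + 9*k + 9*g*k)
255789 + I(629, 1/(-380)) = 255789 + (2 + 9/(-380) + 9*629/(-380)) = 255789 + (2 + 9*(-1/380) + 9*629*(-1/380)) = 255789 + (2 - 9/380 - 5661/380) = 255789 - 491/38 = 9719491/38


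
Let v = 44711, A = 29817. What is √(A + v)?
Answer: 4*√4658 ≈ 273.00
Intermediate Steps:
√(A + v) = √(29817 + 44711) = √74528 = 4*√4658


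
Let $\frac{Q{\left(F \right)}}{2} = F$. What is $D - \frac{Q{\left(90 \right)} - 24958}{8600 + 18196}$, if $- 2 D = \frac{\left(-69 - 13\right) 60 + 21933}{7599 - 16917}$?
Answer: $\frac{76470263}{41614188} \approx 1.8376$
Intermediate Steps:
$Q{\left(F \right)} = 2 F$
$D = \frac{5671}{6212}$ ($D = - \frac{\left(\left(-69 - 13\right) 60 + 21933\right) \frac{1}{7599 - 16917}}{2} = - \frac{\left(\left(-82\right) 60 + 21933\right) \frac{1}{-9318}}{2} = - \frac{\left(-4920 + 21933\right) \left(- \frac{1}{9318}\right)}{2} = - \frac{17013 \left(- \frac{1}{9318}\right)}{2} = \left(- \frac{1}{2}\right) \left(- \frac{5671}{3106}\right) = \frac{5671}{6212} \approx 0.91291$)
$D - \frac{Q{\left(90 \right)} - 24958}{8600 + 18196} = \frac{5671}{6212} - \frac{2 \cdot 90 - 24958}{8600 + 18196} = \frac{5671}{6212} - \frac{180 - 24958}{26796} = \frac{5671}{6212} - \left(-24778\right) \frac{1}{26796} = \frac{5671}{6212} - - \frac{12389}{13398} = \frac{5671}{6212} + \frac{12389}{13398} = \frac{76470263}{41614188}$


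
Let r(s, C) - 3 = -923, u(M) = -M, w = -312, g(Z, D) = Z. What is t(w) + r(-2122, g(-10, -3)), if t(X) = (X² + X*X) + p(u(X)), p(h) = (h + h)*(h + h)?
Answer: 583144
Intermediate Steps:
r(s, C) = -920 (r(s, C) = 3 - 923 = -920)
p(h) = 4*h² (p(h) = (2*h)*(2*h) = 4*h²)
t(X) = 6*X² (t(X) = (X² + X*X) + 4*(-X)² = (X² + X²) + 4*X² = 2*X² + 4*X² = 6*X²)
t(w) + r(-2122, g(-10, -3)) = 6*(-312)² - 920 = 6*97344 - 920 = 584064 - 920 = 583144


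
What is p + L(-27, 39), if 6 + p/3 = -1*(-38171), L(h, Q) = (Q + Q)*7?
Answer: 115041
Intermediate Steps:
L(h, Q) = 14*Q (L(h, Q) = (2*Q)*7 = 14*Q)
p = 114495 (p = -18 + 3*(-1*(-38171)) = -18 + 3*38171 = -18 + 114513 = 114495)
p + L(-27, 39) = 114495 + 14*39 = 114495 + 546 = 115041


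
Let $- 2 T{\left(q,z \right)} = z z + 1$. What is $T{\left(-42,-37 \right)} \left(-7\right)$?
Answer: $4795$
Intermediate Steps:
$T{\left(q,z \right)} = - \frac{1}{2} - \frac{z^{2}}{2}$ ($T{\left(q,z \right)} = - \frac{z z + 1}{2} = - \frac{z^{2} + 1}{2} = - \frac{1 + z^{2}}{2} = - \frac{1}{2} - \frac{z^{2}}{2}$)
$T{\left(-42,-37 \right)} \left(-7\right) = \left(- \frac{1}{2} - \frac{\left(-37\right)^{2}}{2}\right) \left(-7\right) = \left(- \frac{1}{2} - \frac{1369}{2}\right) \left(-7\right) = \left(-685\right) \left(-7\right) = 4795$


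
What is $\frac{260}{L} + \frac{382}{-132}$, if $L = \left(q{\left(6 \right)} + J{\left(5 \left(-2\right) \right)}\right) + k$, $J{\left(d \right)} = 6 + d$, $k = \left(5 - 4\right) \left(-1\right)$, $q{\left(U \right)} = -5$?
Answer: $- \frac{1907}{66} \approx -28.894$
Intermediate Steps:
$k = -1$ ($k = 1 \left(-1\right) = -1$)
$L = -10$ ($L = \left(-5 + \left(6 + 5 \left(-2\right)\right)\right) - 1 = \left(-5 + \left(6 - 10\right)\right) - 1 = \left(-5 - 4\right) - 1 = -9 - 1 = -10$)
$\frac{260}{L} + \frac{382}{-132} = \frac{260}{-10} + \frac{382}{-132} = 260 \left(- \frac{1}{10}\right) + 382 \left(- \frac{1}{132}\right) = -26 - \frac{191}{66} = - \frac{1907}{66}$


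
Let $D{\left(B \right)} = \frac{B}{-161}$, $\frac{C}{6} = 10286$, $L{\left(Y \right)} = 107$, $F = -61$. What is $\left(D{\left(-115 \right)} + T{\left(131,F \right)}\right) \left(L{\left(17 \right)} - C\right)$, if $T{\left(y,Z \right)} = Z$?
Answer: $\frac{25998998}{7} \approx 3.7141 \cdot 10^{6}$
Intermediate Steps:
$C = 61716$ ($C = 6 \cdot 10286 = 61716$)
$D{\left(B \right)} = - \frac{B}{161}$ ($D{\left(B \right)} = B \left(- \frac{1}{161}\right) = - \frac{B}{161}$)
$\left(D{\left(-115 \right)} + T{\left(131,F \right)}\right) \left(L{\left(17 \right)} - C\right) = \left(\left(- \frac{1}{161}\right) \left(-115\right) - 61\right) \left(107 - 61716\right) = \left(\frac{5}{7} - 61\right) \left(107 - 61716\right) = \left(- \frac{422}{7}\right) \left(-61609\right) = \frac{25998998}{7}$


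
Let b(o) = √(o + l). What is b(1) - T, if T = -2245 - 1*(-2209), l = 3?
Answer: 38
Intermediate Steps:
T = -36 (T = -2245 + 2209 = -36)
b(o) = √(3 + o) (b(o) = √(o + 3) = √(3 + o))
b(1) - T = √(3 + 1) - 1*(-36) = √4 + 36 = 2 + 36 = 38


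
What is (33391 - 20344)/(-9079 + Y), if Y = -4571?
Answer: -4349/4550 ≈ -0.95582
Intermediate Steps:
(33391 - 20344)/(-9079 + Y) = (33391 - 20344)/(-9079 - 4571) = 13047/(-13650) = 13047*(-1/13650) = -4349/4550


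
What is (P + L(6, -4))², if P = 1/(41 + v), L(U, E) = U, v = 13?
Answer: 105625/2916 ≈ 36.223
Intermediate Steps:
P = 1/54 (P = 1/(41 + 13) = 1/54 ≈ 0.018519)
(P + L(6, -4))² = (1/54 + 6)² = (325/54)² = 105625/2916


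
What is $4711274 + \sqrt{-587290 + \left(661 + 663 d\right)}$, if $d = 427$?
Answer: $4711274 + 2 i \sqrt{75882} \approx 4.7113 \cdot 10^{6} + 550.93 i$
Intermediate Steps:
$4711274 + \sqrt{-587290 + \left(661 + 663 d\right)} = 4711274 + \sqrt{-587290 + \left(661 + 663 \cdot 427\right)} = 4711274 + \sqrt{-587290 + \left(661 + 283101\right)} = 4711274 + \sqrt{-587290 + 283762} = 4711274 + \sqrt{-303528} = 4711274 + 2 i \sqrt{75882}$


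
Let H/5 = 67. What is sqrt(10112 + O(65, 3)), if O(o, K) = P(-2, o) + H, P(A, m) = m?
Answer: 12*sqrt(73) ≈ 102.53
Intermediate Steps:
H = 335 (H = 5*67 = 335)
O(o, K) = 335 + o (O(o, K) = o + 335 = 335 + o)
sqrt(10112 + O(65, 3)) = sqrt(10112 + (335 + 65)) = sqrt(10112 + 400) = sqrt(10512) = 12*sqrt(73)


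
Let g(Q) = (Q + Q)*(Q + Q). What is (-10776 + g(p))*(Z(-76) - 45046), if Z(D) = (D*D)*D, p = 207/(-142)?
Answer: 26272214165274/5041 ≈ 5.2117e+9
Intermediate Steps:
p = -207/142 (p = 207*(-1/142) = -207/142 ≈ -1.4577)
g(Q) = 4*Q**2 (g(Q) = (2*Q)*(2*Q) = 4*Q**2)
Z(D) = D**3 (Z(D) = D**2*D = D**3)
(-10776 + g(p))*(Z(-76) - 45046) = (-10776 + 4*(-207/142)**2)*((-76)**3 - 45046) = (-10776 + 4*(42849/20164))*(-438976 - 45046) = (-10776 + 42849/5041)*(-484022) = -54278967/5041*(-484022) = 26272214165274/5041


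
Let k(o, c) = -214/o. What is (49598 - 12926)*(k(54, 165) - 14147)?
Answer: -4670497024/9 ≈ -5.1894e+8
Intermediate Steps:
(49598 - 12926)*(k(54, 165) - 14147) = (49598 - 12926)*(-214/54 - 14147) = 36672*(-214*1/54 - 14147) = 36672*(-107/27 - 14147) = 36672*(-382076/27) = -4670497024/9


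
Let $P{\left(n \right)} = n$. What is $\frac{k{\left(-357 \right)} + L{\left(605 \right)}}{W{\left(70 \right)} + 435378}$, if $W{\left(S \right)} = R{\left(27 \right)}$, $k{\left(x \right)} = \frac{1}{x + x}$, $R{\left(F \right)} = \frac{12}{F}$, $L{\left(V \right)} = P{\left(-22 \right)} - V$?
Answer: $- \frac{1343037}{932580628} \approx -0.0014401$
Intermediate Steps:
$L{\left(V \right)} = -22 - V$
$k{\left(x \right)} = \frac{1}{2 x}$
$W{\left(S \right)} = \frac{4}{9}$ ($W{\left(S \right)} = \frac{12}{27} = 12 \cdot \frac{1}{27} = \frac{4}{9}$)
$\frac{k{\left(-357 \right)} + L{\left(605 \right)}}{W{\left(70 \right)} + 435378} = \frac{\frac{1}{2 \left(-357\right)} - 627}{\frac{4}{9} + 435378} = \frac{\frac{1}{2} \left(- \frac{1}{357}\right) - 627}{\frac{3918406}{9}} = \left(- \frac{1}{714} - 627\right) \frac{9}{3918406} = \left(- \frac{447679}{714}\right) \frac{9}{3918406} = - \frac{1343037}{932580628}$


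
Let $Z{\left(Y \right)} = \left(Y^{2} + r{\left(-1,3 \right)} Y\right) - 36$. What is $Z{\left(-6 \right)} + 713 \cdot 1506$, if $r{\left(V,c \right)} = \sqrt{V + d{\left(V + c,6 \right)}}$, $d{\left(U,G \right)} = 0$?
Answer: $1073778 - 6 i \approx 1.0738 \cdot 10^{6} - 6.0 i$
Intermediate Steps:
$r{\left(V,c \right)} = \sqrt{V}$ ($r{\left(V,c \right)} = \sqrt{V + 0} = \sqrt{V}$)
$Z{\left(Y \right)} = -36 + Y^{2} + i Y$ ($Z{\left(Y \right)} = \left(Y^{2} + \sqrt{-1} Y\right) - 36 = \left(Y^{2} + i Y\right) - 36 = -36 + Y^{2} + i Y$)
$Z{\left(-6 \right)} + 713 \cdot 1506 = \left(-36 + \left(-6\right)^{2} + i \left(-6\right)\right) + 713 \cdot 1506 = \left(-36 + 36 - 6 i\right) + 1073778 = - 6 i + 1073778 = 1073778 - 6 i$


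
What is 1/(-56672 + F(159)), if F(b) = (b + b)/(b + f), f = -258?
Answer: -33/1870282 ≈ -1.7644e-5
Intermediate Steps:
F(b) = 2*b/(-258 + b) (F(b) = (b + b)/(b - 258) = (2*b)/(-258 + b) = 2*b/(-258 + b))
1/(-56672 + F(159)) = 1/(-56672 + 2*159/(-258 + 159)) = 1/(-56672 + 2*159/(-99)) = 1/(-56672 + 2*159*(-1/99)) = 1/(-56672 - 106/33) = 1/(-1870282/33) = -33/1870282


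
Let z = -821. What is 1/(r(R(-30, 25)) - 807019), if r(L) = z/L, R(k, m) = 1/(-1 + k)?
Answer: -1/781568 ≈ -1.2795e-6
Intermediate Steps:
r(L) = -821/L
1/(r(R(-30, 25)) - 807019) = 1/(-821/(1/(-1 - 30)) - 807019) = 1/(-821/(1/(-31)) - 807019) = 1/(-821/(-1/31) - 807019) = 1/(-821*(-31) - 807019) = 1/(25451 - 807019) = 1/(-781568) = -1/781568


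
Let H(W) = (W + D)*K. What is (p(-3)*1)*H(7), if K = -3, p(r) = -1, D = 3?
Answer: 30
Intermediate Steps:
H(W) = -9 - 3*W (H(W) = (W + 3)*(-3) = (3 + W)*(-3) = -9 - 3*W)
(p(-3)*1)*H(7) = (-1*1)*(-9 - 3*7) = -(-9 - 21) = -1*(-30) = 30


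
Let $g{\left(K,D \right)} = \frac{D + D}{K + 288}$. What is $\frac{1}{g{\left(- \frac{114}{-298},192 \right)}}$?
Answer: $\frac{14323}{19072} \approx 0.751$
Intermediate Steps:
$g{\left(K,D \right)} = \frac{2 D}{288 + K}$
$\frac{1}{g{\left(- \frac{114}{-298},192 \right)}} = \frac{1}{2 \cdot 192 \frac{1}{288 - \frac{114}{-298}}} = \frac{1}{2 \cdot 192 \frac{1}{288 - - \frac{57}{149}}} = \frac{1}{2 \cdot 192 \frac{1}{288 + \frac{57}{149}}} = \frac{1}{2 \cdot 192 \frac{1}{\frac{42969}{149}}} = \frac{1}{2 \cdot 192 \cdot \frac{149}{42969}} = \frac{1}{\frac{19072}{14323}} = \frac{14323}{19072}$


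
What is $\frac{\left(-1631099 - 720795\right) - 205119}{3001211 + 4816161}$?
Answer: $- \frac{2557013}{7817372} \approx -0.32709$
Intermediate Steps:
$\frac{\left(-1631099 - 720795\right) - 205119}{3001211 + 4816161} = \frac{-2351894 - 205119}{7817372} = \left(-2557013\right) \frac{1}{7817372} = - \frac{2557013}{7817372}$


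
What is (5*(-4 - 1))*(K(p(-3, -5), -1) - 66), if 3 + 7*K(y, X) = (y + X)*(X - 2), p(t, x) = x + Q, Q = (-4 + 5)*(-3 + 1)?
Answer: 1575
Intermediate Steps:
Q = -2 (Q = 1*(-2) = -2)
p(t, x) = -2 + x (p(t, x) = x - 2 = -2 + x)
K(y, X) = -3/7 + (-2 + X)*(X + y)/7 (K(y, X) = -3/7 + ((y + X)*(X - 2))/7 = -3/7 + ((X + y)*(-2 + X))/7 = -3/7 + ((-2 + X)*(X + y))/7 = -3/7 + (-2 + X)*(X + y)/7)
(5*(-4 - 1))*(K(p(-3, -5), -1) - 66) = (5*(-4 - 1))*((-3/7 - 2/7*(-1) - 2*(-2 - 5)/7 + (⅐)*(-1)² + (⅐)*(-1)*(-2 - 5)) - 66) = (5*(-5))*((-3/7 + 2/7 - 2/7*(-7) + (⅐)*1 + (⅐)*(-1)*(-7)) - 66) = -25*((-3/7 + 2/7 + 2 + ⅐ + 1) - 66) = -25*(3 - 66) = -25*(-63) = 1575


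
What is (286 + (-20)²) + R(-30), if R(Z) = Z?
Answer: 656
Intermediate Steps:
(286 + (-20)²) + R(-30) = (286 + (-20)²) - 30 = (286 + 400) - 30 = 686 - 30 = 656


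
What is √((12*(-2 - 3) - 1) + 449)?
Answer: 2*√97 ≈ 19.698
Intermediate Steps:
√((12*(-2 - 3) - 1) + 449) = √((12*(-5) - 1) + 449) = √((-60 - 1) + 449) = √(-61 + 449) = √388 = 2*√97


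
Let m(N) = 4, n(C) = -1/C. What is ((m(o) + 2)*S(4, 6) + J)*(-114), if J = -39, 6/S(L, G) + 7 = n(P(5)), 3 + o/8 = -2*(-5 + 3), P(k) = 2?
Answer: 24966/5 ≈ 4993.2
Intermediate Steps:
o = 8 (o = -24 + 8*(-2*(-5 + 3)) = -24 + 8*(-2*(-2)) = -24 + 8*4 = -24 + 32 = 8)
S(L, G) = -4/5 (S(L, G) = 6/(-7 - 1/2) = 6/(-15/2) = 6*(-2/15) = -4/5)
((m(o) + 2)*S(4, 6) + J)*(-114) = ((4 + 2)*(-4/5) - 39)*(-114) = (6*(-4/5) - 39)*(-114) = (-24/5 - 39)*(-114) = -219/5*(-114) = 24966/5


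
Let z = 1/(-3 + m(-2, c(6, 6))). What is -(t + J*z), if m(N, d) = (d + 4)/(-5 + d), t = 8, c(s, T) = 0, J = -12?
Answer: -212/19 ≈ -11.158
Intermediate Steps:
m(N, d) = (4 + d)/(-5 + d)
z = -5/19 (z = 1/(-3 + (4 + 0)/(-5 + 0)) = 1/(-3 + 4/(-5)) = 1/(-3 - 1/5*4) = 1/(-3 - 4/5) = 1/(-19/5) = -5/19 ≈ -0.26316)
-(t + J*z) = -(8 - 12*(-5/19)) = -(8 + 60/19) = -1*212/19 = -212/19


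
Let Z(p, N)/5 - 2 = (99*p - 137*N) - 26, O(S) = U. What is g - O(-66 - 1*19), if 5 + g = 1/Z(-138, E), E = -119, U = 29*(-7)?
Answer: 2590831/13085 ≈ 198.00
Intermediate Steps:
U = -203
O(S) = -203
Z(p, N) = -120 - 685*N + 495*p (Z(p, N) = 10 + 5*((99*p - 137*N) - 26) = 10 + 5*((-137*N + 99*p) - 26) = 10 + 5*(-26 - 137*N + 99*p) = 10 + (-130 - 685*N + 495*p) = -120 - 685*N + 495*p)
g = -65424/13085 (g = -5 + 1/(-120 - 685*(-119) + 495*(-138)) = -5 + 1/(-120 + 81515 - 68310) = -5 + 1/13085 = -65424/13085 ≈ -4.9999)
g - O(-66 - 1*19) = -65424/13085 - 1*(-203) = -65424/13085 + 203 = 2590831/13085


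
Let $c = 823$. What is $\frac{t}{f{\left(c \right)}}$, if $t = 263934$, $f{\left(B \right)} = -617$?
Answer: $- \frac{263934}{617} \approx -427.77$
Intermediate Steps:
$\frac{t}{f{\left(c \right)}} = \frac{263934}{-617} = 263934 \left(- \frac{1}{617}\right) = - \frac{263934}{617}$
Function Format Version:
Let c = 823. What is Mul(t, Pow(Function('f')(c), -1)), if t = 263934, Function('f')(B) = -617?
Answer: Rational(-263934, 617) ≈ -427.77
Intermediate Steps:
Mul(t, Pow(Function('f')(c), -1)) = Mul(263934, Pow(-617, -1)) = Mul(263934, Rational(-1, 617)) = Rational(-263934, 617)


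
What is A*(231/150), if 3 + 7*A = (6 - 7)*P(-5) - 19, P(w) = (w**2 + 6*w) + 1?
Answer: -99/25 ≈ -3.9600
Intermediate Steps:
P(w) = 1 + w**2 + 6*w
A = -18/7 (A = -3/7 + ((6 - 7)*(1 + (-5)**2 + 6*(-5)) - 19)/7 = -3/7 + (-(1 + 25 - 30) - 19)/7 = -3/7 + (-1*(-4) - 19)/7 = -3/7 + (4 - 19)/7 = -3/7 + (1/7)*(-15) = -3/7 - 15/7 = -18/7 ≈ -2.5714)
A*(231/150) = -594/150 = -18/7*77/50 = -99/25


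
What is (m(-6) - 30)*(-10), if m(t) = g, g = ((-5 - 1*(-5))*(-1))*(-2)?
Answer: 300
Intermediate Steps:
g = 0 (g = ((-5 + 5)*(-1))*(-2) = (0*(-1))*(-2) = 0*(-2) = 0)
m(t) = 0
(m(-6) - 30)*(-10) = (0 - 30)*(-10) = -30*(-10) = 300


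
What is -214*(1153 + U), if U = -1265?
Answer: 23968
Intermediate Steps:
-214*(1153 + U) = -214*(1153 - 1265) = -214*(-112) = 23968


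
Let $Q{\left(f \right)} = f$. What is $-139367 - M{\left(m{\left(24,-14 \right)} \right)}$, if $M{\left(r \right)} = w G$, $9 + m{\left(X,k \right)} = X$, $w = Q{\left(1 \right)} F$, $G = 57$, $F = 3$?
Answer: $-139538$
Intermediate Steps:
$w = 3$ ($w = 1 \cdot 3 = 3$)
$m{\left(X,k \right)} = -9 + X$
$M{\left(r \right)} = 171$ ($M{\left(r \right)} = 3 \cdot 57 = 171$)
$-139367 - M{\left(m{\left(24,-14 \right)} \right)} = -139367 - 171 = -139538$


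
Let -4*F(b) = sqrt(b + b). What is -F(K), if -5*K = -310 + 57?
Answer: sqrt(2530)/20 ≈ 2.5150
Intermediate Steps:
K = 253/5 (K = -(-310 + 57)/5 = -1/5*(-253) = 253/5 ≈ 50.600)
F(b) = -sqrt(2)*sqrt(b)/4 (F(b) = -sqrt(b + b)/4 = -sqrt(2)*sqrt(b)/4)
-F(K) = -(-1)*sqrt(2)*sqrt(253/5)/4 = -(-1)*sqrt(2)*sqrt(1265)/5/4 = -(-1)*sqrt(2530)/20 = sqrt(2530)/20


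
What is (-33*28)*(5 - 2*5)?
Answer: 4620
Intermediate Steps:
(-33*28)*(5 - 2*5) = -924*(5 - 10) = -924*(-5) = 4620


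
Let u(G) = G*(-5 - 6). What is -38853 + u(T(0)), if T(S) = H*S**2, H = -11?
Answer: -38853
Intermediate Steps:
T(S) = -11*S**2
u(G) = -11*G (u(G) = G*(-11) = -11*G)
-38853 + u(T(0)) = -38853 - (-121)*0**2 = -38853 - (-121)*0 = -38853 - 11*0 = -38853 + 0 = -38853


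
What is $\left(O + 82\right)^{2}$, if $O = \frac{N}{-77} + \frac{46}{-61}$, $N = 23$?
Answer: $\frac{144558883681}{22061809} \approx 6552.5$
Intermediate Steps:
$O = - \frac{4945}{4697}$ ($O = \frac{23}{-77} + \frac{46}{-61} = 23 \left(- \frac{1}{77}\right) + 46 \left(- \frac{1}{61}\right) = - \frac{23}{77} - \frac{46}{61} = - \frac{4945}{4697} \approx -1.0528$)
$\left(O + 82\right)^{2} = \left(- \frac{4945}{4697} + 82\right)^{2} = \left(\frac{380209}{4697}\right)^{2} = \frac{144558883681}{22061809}$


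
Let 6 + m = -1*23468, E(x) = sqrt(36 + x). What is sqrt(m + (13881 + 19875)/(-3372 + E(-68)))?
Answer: sqrt(97)*sqrt((204093 - 242*I*sqrt(2))/(-843 + I*sqrt(2))) ≈ 5.4794e-5 - 153.24*I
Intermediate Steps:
m = -23474 (m = -6 - 1*23468 = -6 - 23468 = -23474)
sqrt(m + (13881 + 19875)/(-3372 + E(-68))) = sqrt(-23474 + (13881 + 19875)/(-3372 + sqrt(36 - 68))) = sqrt(-23474 + 33756/(-3372 + sqrt(-32))) = sqrt(-23474 + 33756/(-3372 + 4*I*sqrt(2)))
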